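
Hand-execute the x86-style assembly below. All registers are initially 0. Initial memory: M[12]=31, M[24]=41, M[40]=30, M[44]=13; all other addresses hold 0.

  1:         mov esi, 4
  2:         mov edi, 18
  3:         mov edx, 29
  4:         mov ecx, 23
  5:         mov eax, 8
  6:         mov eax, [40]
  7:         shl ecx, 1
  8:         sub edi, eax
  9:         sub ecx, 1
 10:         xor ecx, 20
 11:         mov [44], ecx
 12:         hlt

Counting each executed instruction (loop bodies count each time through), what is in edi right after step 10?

after mov esi, 4: esi=4
after mov edi, 18: edi=18
after mov edx, 29: edx=29
after mov ecx, 23: ecx=23
after mov eax, 8: eax=8
after mov eax, [40]: eax=M[40]=30
after shl ecx, 1: ecx=23<<1=46
after sub edi, eax: edi=18-30=-12
after sub ecx, 1: ecx=46-1=45
after xor ecx, 20: ecx=45^20=57
After step 10: edi = -12.

-12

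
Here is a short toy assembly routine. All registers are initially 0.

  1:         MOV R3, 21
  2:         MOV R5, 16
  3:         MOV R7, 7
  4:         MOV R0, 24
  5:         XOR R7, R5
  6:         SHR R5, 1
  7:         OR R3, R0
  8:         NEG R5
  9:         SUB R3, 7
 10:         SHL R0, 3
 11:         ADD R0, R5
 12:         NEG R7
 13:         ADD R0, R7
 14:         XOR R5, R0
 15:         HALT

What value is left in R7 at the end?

-23

after MOV R3, 21: R3=21
after MOV R5, 16: R5=16
after MOV R7, 7: R7=7
after MOV R0, 24: R0=24
after XOR R7, R5: R7=7^16=23
after SHR R5, 1: R5=16>>1=8
after OR R3, R0: R3=21|24=29
after NEG R5: R5=-(8)=-8
after SUB R3, 7: R3=29-7=22
after SHL R0, 3: R0=24<<3=192
after ADD R0, R5: R0=192+(-8)=184
after NEG R7: R7=-(23)=-23
after ADD R0, R7: R0=184+(-23)=161
after XOR R5, R0: R5=(-8)^161=-167
halt.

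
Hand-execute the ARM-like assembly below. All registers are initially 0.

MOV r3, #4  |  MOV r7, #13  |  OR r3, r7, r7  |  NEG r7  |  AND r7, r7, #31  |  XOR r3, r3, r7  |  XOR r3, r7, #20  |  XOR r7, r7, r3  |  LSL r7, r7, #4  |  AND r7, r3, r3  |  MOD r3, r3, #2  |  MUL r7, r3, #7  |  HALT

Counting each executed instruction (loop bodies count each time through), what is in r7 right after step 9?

after MOV r3, #4: r3=4
after MOV r7, #13: r7=13
after OR r3, r7, r7: r3=13|13=13
after NEG r7: r7=-(13)=-13
after AND r7, r7, #31: r7=(-13)&31=19
after XOR r3, r3, r7: r3=13^19=30
after XOR r3, r7, #20: r3=19^20=7
after XOR r7, r7, r3: r7=19^7=20
after LSL r7, r7, #4: r7=20<<4=320
After step 9: r7 = 320.

320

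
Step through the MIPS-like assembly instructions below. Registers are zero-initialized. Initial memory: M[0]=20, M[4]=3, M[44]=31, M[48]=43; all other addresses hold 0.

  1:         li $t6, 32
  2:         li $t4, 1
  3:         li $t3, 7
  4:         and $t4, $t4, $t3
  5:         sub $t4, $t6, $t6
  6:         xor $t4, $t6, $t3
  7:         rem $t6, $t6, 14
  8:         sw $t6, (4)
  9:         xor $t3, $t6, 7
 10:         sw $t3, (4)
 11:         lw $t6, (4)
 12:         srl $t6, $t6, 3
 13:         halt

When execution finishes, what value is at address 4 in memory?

$t6=32
$t4=1
$t3=7
$t4=1&7=1
$t4=32-32=0
$t4=32^7=39
$t6=32%14=4
sw $t6, (4) → M[4]=4
$t3=4^7=3
sw $t3, (4) → M[4]=3
$t6=M[4]=3
$t6=3>>3=0
halt.

3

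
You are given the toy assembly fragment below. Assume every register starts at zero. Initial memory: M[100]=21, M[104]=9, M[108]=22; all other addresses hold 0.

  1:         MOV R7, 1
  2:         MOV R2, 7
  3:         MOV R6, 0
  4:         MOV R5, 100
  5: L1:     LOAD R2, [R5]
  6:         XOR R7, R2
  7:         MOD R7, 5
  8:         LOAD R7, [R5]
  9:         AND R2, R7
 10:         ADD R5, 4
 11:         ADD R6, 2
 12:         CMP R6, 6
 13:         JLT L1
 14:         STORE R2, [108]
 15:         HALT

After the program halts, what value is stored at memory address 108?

R7=1
R2=7
R6=0
R5=100
R2=M[100]=21
R7=1^21=20
R7=20%5=0
R7=M[100]=21
R2=21&21=21
R5=100+4=104
R6=0+2=2
CMP R6, 6  (cmp 2,6)
JLT L1: taken
R2=M[104]=9
R7=21^9=28
R7=28%5=3
R7=M[104]=9
R2=9&9=9
R5=104+4=108
R6=2+2=4
CMP R6, 6  (cmp 4,6)
JLT L1: taken
R2=M[108]=22
R7=9^22=31
R7=31%5=1
R7=M[108]=22
R2=22&22=22
R5=108+4=112
R6=4+2=6
CMP R6, 6  (cmp 6,6)
JLT L1: not taken
STORE R2, [108] → M[108]=22
halt.

22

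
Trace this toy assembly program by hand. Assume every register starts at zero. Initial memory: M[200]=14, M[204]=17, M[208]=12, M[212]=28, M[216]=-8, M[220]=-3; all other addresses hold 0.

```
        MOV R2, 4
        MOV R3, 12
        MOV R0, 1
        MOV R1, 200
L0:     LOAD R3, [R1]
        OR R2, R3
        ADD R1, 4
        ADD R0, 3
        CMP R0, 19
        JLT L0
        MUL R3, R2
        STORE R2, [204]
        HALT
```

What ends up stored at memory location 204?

R2=4
R3=12
R0=1
R1=200
R3=M[200]=14
R2=4|14=14
R1=200+4=204
R0=1+3=4
CMP R0, 19  (cmp 4,19)
JLT L0: taken
R3=M[204]=17
R2=14|17=31
R1=204+4=208
R0=4+3=7
CMP R0, 19  (cmp 7,19)
JLT L0: taken
R3=M[208]=12
R2=31|12=31
R1=208+4=212
R0=7+3=10
CMP R0, 19  (cmp 10,19)
JLT L0: taken
R3=M[212]=28
R2=31|28=31
R1=212+4=216
R0=10+3=13
CMP R0, 19  (cmp 13,19)
JLT L0: taken
R3=M[216]=-8
R2=31|(-8)=-1
R1=216+4=220
R0=13+3=16
CMP R0, 19  (cmp 16,19)
JLT L0: taken
R3=M[220]=-3
R2=(-1)|(-3)=-1
R1=220+4=224
R0=16+3=19
CMP R0, 19  (cmp 19,19)
JLT L0: not taken
R3=(-3)*(-1)=3
STORE R2, [204] → M[204]=-1
halt.

-1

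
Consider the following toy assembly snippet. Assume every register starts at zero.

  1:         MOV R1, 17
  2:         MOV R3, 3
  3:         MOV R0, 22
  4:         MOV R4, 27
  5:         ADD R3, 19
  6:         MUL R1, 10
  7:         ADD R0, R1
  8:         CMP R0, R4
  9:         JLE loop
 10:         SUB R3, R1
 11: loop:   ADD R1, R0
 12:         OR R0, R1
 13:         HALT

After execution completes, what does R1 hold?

R1=17
R3=3
R0=22
R4=27
R3=3+19=22
R1=17*10=170
R0=22+170=192
CMP R0, R4  (cmp 192,27)
JLE loop: not taken
R3=22-170=-148
R1=170+192=362
R0=192|362=490
halt.

362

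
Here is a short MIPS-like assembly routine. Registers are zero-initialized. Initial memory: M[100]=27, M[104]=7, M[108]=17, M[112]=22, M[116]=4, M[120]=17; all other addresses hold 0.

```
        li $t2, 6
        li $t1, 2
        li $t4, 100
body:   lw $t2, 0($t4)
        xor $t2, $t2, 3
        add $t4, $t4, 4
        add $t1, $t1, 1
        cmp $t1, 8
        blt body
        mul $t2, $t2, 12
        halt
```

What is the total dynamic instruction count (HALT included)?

41

$t2=6
$t1=2
$t4=100
$t2=M[100]=27
$t2=27^3=24
$t4=100+4=104
$t1=2+1=3
cmp $t1, 8  (cmp 3,8)
blt body: taken
$t2=M[104]=7
$t2=7^3=4
$t4=104+4=108
$t1=3+1=4
cmp $t1, 8  (cmp 4,8)
blt body: taken
$t2=M[108]=17
$t2=17^3=18
$t4=108+4=112
$t1=4+1=5
cmp $t1, 8  (cmp 5,8)
blt body: taken
$t2=M[112]=22
$t2=22^3=21
$t4=112+4=116
$t1=5+1=6
cmp $t1, 8  (cmp 6,8)
blt body: taken
$t2=M[116]=4
$t2=4^3=7
$t4=116+4=120
$t1=6+1=7
cmp $t1, 8  (cmp 7,8)
blt body: taken
$t2=M[120]=17
$t2=17^3=18
$t4=120+4=124
$t1=7+1=8
cmp $t1, 8  (cmp 8,8)
blt body: not taken
$t2=18*12=216
halt.
Total executed instructions: 41.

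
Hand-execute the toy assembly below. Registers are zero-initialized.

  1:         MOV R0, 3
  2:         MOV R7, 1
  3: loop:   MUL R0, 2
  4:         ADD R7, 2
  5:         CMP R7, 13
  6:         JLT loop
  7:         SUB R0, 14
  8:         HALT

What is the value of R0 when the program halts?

MOV R0, 3 → R0=3
MOV R7, 1 → R7=1
MUL R0, 2 → R0=3*2=6
ADD R7, 2 → R7=1+2=3
CMP R7, 13  (cmp 3,13)
JLT loop: taken
MUL R0, 2 → R0=6*2=12
ADD R7, 2 → R7=3+2=5
CMP R7, 13  (cmp 5,13)
JLT loop: taken
MUL R0, 2 → R0=12*2=24
ADD R7, 2 → R7=5+2=7
CMP R7, 13  (cmp 7,13)
JLT loop: taken
MUL R0, 2 → R0=24*2=48
ADD R7, 2 → R7=7+2=9
CMP R7, 13  (cmp 9,13)
JLT loop: taken
MUL R0, 2 → R0=48*2=96
ADD R7, 2 → R7=9+2=11
CMP R7, 13  (cmp 11,13)
JLT loop: taken
MUL R0, 2 → R0=96*2=192
ADD R7, 2 → R7=11+2=13
CMP R7, 13  (cmp 13,13)
JLT loop: not taken
SUB R0, 14 → R0=192-14=178
halt.

178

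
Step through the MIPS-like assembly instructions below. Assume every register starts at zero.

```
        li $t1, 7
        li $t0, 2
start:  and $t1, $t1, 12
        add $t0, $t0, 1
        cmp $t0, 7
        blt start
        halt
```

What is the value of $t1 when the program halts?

4

$t1=7
$t0=2
$t1=7&12=4
$t0=2+1=3
cmp $t0, 7  (cmp 3,7)
blt start: taken
$t1=4&12=4
$t0=3+1=4
cmp $t0, 7  (cmp 4,7)
blt start: taken
$t1=4&12=4
$t0=4+1=5
cmp $t0, 7  (cmp 5,7)
blt start: taken
$t1=4&12=4
$t0=5+1=6
cmp $t0, 7  (cmp 6,7)
blt start: taken
$t1=4&12=4
$t0=6+1=7
cmp $t0, 7  (cmp 7,7)
blt start: not taken
halt.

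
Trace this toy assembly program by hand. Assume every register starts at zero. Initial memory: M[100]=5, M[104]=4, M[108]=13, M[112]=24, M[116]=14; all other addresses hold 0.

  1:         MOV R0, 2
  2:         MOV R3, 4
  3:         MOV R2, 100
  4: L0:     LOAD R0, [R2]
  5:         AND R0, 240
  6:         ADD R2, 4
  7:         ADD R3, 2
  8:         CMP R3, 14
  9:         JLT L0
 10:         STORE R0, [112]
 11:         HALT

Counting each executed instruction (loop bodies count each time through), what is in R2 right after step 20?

after MOV R0, 2: R0=2
after MOV R3, 4: R3=4
after MOV R2, 100: R2=100
after LOAD R0, [R2]: R0=M[100]=5
after AND R0, 240: R0=5&240=0
after ADD R2, 4: R2=100+4=104
after ADD R3, 2: R3=4+2=6
CMP R3, 14  (cmp 6,14)
JLT L0: taken
after LOAD R0, [R2]: R0=M[104]=4
after AND R0, 240: R0=4&240=0
after ADD R2, 4: R2=104+4=108
after ADD R3, 2: R3=6+2=8
CMP R3, 14  (cmp 8,14)
JLT L0: taken
after LOAD R0, [R2]: R0=M[108]=13
after AND R0, 240: R0=13&240=0
after ADD R2, 4: R2=108+4=112
after ADD R3, 2: R3=8+2=10
CMP R3, 14  (cmp 10,14)
After step 20: R2 = 112.

112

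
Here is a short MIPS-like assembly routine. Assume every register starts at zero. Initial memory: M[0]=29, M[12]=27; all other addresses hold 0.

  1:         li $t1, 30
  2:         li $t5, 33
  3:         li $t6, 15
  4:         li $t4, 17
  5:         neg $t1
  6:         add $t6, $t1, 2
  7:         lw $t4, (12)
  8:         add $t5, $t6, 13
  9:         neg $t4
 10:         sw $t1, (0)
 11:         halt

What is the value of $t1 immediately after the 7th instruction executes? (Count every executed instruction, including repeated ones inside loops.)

li $t1, 30 → $t1=30
li $t5, 33 → $t5=33
li $t6, 15 → $t6=15
li $t4, 17 → $t4=17
neg $t1 → $t1=-(30)=-30
add $t6, $t1, 2 → $t6=(-30)+2=-28
lw $t4, (12) → $t4=M[12]=27
After step 7: $t1 = -30.

-30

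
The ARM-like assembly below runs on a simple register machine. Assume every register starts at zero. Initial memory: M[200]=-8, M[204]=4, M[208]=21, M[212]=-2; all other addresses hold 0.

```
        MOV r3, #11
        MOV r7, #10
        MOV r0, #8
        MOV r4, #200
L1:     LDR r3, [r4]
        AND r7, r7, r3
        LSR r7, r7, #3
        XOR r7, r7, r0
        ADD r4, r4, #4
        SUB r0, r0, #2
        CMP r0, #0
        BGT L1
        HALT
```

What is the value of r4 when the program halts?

216

r3=11
r7=10
r0=8
r4=200
r3=M[200]=-8
r7=10&(-8)=8
r7=8>>3=1
r7=1^8=9
r4=200+4=204
r0=8-2=6
CMP r0, #0  (cmp 6,0)
BGT L1: taken
r3=M[204]=4
r7=9&4=0
r7=0>>3=0
r7=0^6=6
r4=204+4=208
r0=6-2=4
CMP r0, #0  (cmp 4,0)
BGT L1: taken
r3=M[208]=21
r7=6&21=4
r7=4>>3=0
r7=0^4=4
r4=208+4=212
r0=4-2=2
CMP r0, #0  (cmp 2,0)
BGT L1: taken
r3=M[212]=-2
r7=4&(-2)=4
r7=4>>3=0
r7=0^2=2
r4=212+4=216
r0=2-2=0
CMP r0, #0  (cmp 0,0)
BGT L1: not taken
halt.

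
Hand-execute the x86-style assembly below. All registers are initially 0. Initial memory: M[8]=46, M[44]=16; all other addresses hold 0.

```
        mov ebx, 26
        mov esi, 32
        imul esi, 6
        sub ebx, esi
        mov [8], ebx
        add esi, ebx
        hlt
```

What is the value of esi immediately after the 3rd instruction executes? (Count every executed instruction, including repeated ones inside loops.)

192

ebx=26
esi=32
esi=32*6=192
After step 3: esi = 192.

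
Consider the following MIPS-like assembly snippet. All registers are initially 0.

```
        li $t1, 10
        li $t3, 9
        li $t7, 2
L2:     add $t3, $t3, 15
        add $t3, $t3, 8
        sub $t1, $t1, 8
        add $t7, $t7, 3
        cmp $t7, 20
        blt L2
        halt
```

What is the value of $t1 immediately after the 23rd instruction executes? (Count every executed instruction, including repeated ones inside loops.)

li $t1, 10 → $t1=10
li $t3, 9 → $t3=9
li $t7, 2 → $t7=2
add $t3, $t3, 15 → $t3=9+15=24
add $t3, $t3, 8 → $t3=24+8=32
sub $t1, $t1, 8 → $t1=10-8=2
add $t7, $t7, 3 → $t7=2+3=5
cmp $t7, 20  (cmp 5,20)
blt L2: taken
add $t3, $t3, 15 → $t3=32+15=47
add $t3, $t3, 8 → $t3=47+8=55
sub $t1, $t1, 8 → $t1=2-8=-6
add $t7, $t7, 3 → $t7=5+3=8
cmp $t7, 20  (cmp 8,20)
blt L2: taken
add $t3, $t3, 15 → $t3=55+15=70
add $t3, $t3, 8 → $t3=70+8=78
sub $t1, $t1, 8 → $t1=(-6)-8=-14
add $t7, $t7, 3 → $t7=8+3=11
cmp $t7, 20  (cmp 11,20)
blt L2: taken
add $t3, $t3, 15 → $t3=78+15=93
add $t3, $t3, 8 → $t3=93+8=101
After step 23: $t1 = -14.

-14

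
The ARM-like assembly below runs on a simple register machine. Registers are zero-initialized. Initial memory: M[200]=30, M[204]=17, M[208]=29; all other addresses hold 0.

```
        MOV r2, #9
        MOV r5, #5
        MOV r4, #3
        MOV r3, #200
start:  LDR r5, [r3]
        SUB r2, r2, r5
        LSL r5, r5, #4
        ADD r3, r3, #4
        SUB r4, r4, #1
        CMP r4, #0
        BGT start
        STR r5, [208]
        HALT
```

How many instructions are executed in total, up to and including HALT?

after MOV r2, #9: r2=9
after MOV r5, #5: r5=5
after MOV r4, #3: r4=3
after MOV r3, #200: r3=200
after LDR r5, [r3]: r5=M[200]=30
after SUB r2, r2, r5: r2=9-30=-21
after LSL r5, r5, #4: r5=30<<4=480
after ADD r3, r3, #4: r3=200+4=204
after SUB r4, r4, #1: r4=3-1=2
CMP r4, #0  (cmp 2,0)
BGT start: taken
after LDR r5, [r3]: r5=M[204]=17
after SUB r2, r2, r5: r2=(-21)-17=-38
after LSL r5, r5, #4: r5=17<<4=272
after ADD r3, r3, #4: r3=204+4=208
after SUB r4, r4, #1: r4=2-1=1
CMP r4, #0  (cmp 1,0)
BGT start: taken
after LDR r5, [r3]: r5=M[208]=29
after SUB r2, r2, r5: r2=(-38)-29=-67
after LSL r5, r5, #4: r5=29<<4=464
after ADD r3, r3, #4: r3=208+4=212
after SUB r4, r4, #1: r4=1-1=0
CMP r4, #0  (cmp 0,0)
BGT start: not taken
STR r5, [208] → M[208]=464
halt.
Total executed instructions: 27.

27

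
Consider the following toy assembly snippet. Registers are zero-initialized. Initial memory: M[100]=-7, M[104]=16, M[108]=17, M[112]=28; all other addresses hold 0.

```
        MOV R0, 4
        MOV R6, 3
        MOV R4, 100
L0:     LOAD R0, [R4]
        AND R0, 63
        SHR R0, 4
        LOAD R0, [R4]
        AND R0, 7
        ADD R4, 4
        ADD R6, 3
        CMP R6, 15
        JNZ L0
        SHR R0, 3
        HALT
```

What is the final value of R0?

0

after MOV R0, 4: R0=4
after MOV R6, 3: R6=3
after MOV R4, 100: R4=100
after LOAD R0, [R4]: R0=M[100]=-7
after AND R0, 63: R0=(-7)&63=57
after SHR R0, 4: R0=57>>4=3
after LOAD R0, [R4]: R0=M[100]=-7
after AND R0, 7: R0=(-7)&7=1
after ADD R4, 4: R4=100+4=104
after ADD R6, 3: R6=3+3=6
CMP R6, 15  (cmp 6,15)
JNZ L0: taken
after LOAD R0, [R4]: R0=M[104]=16
after AND R0, 63: R0=16&63=16
after SHR R0, 4: R0=16>>4=1
after LOAD R0, [R4]: R0=M[104]=16
after AND R0, 7: R0=16&7=0
after ADD R4, 4: R4=104+4=108
after ADD R6, 3: R6=6+3=9
CMP R6, 15  (cmp 9,15)
JNZ L0: taken
after LOAD R0, [R4]: R0=M[108]=17
after AND R0, 63: R0=17&63=17
after SHR R0, 4: R0=17>>4=1
after LOAD R0, [R4]: R0=M[108]=17
after AND R0, 7: R0=17&7=1
after ADD R4, 4: R4=108+4=112
after ADD R6, 3: R6=9+3=12
CMP R6, 15  (cmp 12,15)
JNZ L0: taken
after LOAD R0, [R4]: R0=M[112]=28
after AND R0, 63: R0=28&63=28
after SHR R0, 4: R0=28>>4=1
after LOAD R0, [R4]: R0=M[112]=28
after AND R0, 7: R0=28&7=4
after ADD R4, 4: R4=112+4=116
after ADD R6, 3: R6=12+3=15
CMP R6, 15  (cmp 15,15)
JNZ L0: not taken
after SHR R0, 3: R0=4>>3=0
halt.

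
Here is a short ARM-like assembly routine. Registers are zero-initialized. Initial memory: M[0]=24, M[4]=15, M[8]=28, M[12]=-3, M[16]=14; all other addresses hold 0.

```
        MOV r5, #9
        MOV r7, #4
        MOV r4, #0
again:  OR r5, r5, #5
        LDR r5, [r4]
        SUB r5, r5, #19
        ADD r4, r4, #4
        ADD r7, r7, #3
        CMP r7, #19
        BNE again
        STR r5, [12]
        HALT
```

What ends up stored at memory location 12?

-5

r5=9
r7=4
r4=0
r5=9|5=13
r5=M[0]=24
r5=24-19=5
r4=0+4=4
r7=4+3=7
CMP r7, #19  (cmp 7,19)
BNE again: taken
r5=5|5=5
r5=M[4]=15
r5=15-19=-4
r4=4+4=8
r7=7+3=10
CMP r7, #19  (cmp 10,19)
BNE again: taken
r5=(-4)|5=-3
r5=M[8]=28
r5=28-19=9
r4=8+4=12
r7=10+3=13
CMP r7, #19  (cmp 13,19)
BNE again: taken
r5=9|5=13
r5=M[12]=-3
r5=(-3)-19=-22
r4=12+4=16
r7=13+3=16
CMP r7, #19  (cmp 16,19)
BNE again: taken
r5=(-22)|5=-17
r5=M[16]=14
r5=14-19=-5
r4=16+4=20
r7=16+3=19
CMP r7, #19  (cmp 19,19)
BNE again: not taken
STR r5, [12] → M[12]=-5
halt.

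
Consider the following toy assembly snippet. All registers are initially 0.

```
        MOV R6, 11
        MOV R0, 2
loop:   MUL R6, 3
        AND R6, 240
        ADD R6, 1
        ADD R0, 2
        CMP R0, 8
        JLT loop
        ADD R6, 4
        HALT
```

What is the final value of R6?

after MOV R6, 11: R6=11
after MOV R0, 2: R0=2
after MUL R6, 3: R6=11*3=33
after AND R6, 240: R6=33&240=32
after ADD R6, 1: R6=32+1=33
after ADD R0, 2: R0=2+2=4
CMP R0, 8  (cmp 4,8)
JLT loop: taken
after MUL R6, 3: R6=33*3=99
after AND R6, 240: R6=99&240=96
after ADD R6, 1: R6=96+1=97
after ADD R0, 2: R0=4+2=6
CMP R0, 8  (cmp 6,8)
JLT loop: taken
after MUL R6, 3: R6=97*3=291
after AND R6, 240: R6=291&240=32
after ADD R6, 1: R6=32+1=33
after ADD R0, 2: R0=6+2=8
CMP R0, 8  (cmp 8,8)
JLT loop: not taken
after ADD R6, 4: R6=33+4=37
halt.

37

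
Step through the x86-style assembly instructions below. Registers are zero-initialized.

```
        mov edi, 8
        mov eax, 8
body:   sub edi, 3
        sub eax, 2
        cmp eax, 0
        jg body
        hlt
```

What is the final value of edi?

mov edi, 8 → edi=8
mov eax, 8 → eax=8
sub edi, 3 → edi=8-3=5
sub eax, 2 → eax=8-2=6
cmp eax, 0  (cmp 6,0)
jg body: taken
sub edi, 3 → edi=5-3=2
sub eax, 2 → eax=6-2=4
cmp eax, 0  (cmp 4,0)
jg body: taken
sub edi, 3 → edi=2-3=-1
sub eax, 2 → eax=4-2=2
cmp eax, 0  (cmp 2,0)
jg body: taken
sub edi, 3 → edi=(-1)-3=-4
sub eax, 2 → eax=2-2=0
cmp eax, 0  (cmp 0,0)
jg body: not taken
halt.

-4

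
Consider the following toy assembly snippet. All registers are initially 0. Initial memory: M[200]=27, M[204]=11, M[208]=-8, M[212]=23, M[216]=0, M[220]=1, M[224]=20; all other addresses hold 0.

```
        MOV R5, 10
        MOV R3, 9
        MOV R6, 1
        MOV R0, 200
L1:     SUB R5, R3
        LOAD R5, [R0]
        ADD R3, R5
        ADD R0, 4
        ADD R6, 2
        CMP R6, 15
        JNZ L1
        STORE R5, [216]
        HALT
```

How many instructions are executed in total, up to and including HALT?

55

after MOV R5, 10: R5=10
after MOV R3, 9: R3=9
after MOV R6, 1: R6=1
after MOV R0, 200: R0=200
after SUB R5, R3: R5=10-9=1
after LOAD R5, [R0]: R5=M[200]=27
after ADD R3, R5: R3=9+27=36
after ADD R0, 4: R0=200+4=204
after ADD R6, 2: R6=1+2=3
CMP R6, 15  (cmp 3,15)
JNZ L1: taken
after SUB R5, R3: R5=27-36=-9
after LOAD R5, [R0]: R5=M[204]=11
after ADD R3, R5: R3=36+11=47
after ADD R0, 4: R0=204+4=208
after ADD R6, 2: R6=3+2=5
CMP R6, 15  (cmp 5,15)
JNZ L1: taken
after SUB R5, R3: R5=11-47=-36
after LOAD R5, [R0]: R5=M[208]=-8
after ADD R3, R5: R3=47+(-8)=39
after ADD R0, 4: R0=208+4=212
after ADD R6, 2: R6=5+2=7
CMP R6, 15  (cmp 7,15)
JNZ L1: taken
after SUB R5, R3: R5=(-8)-39=-47
after LOAD R5, [R0]: R5=M[212]=23
after ADD R3, R5: R3=39+23=62
after ADD R0, 4: R0=212+4=216
after ADD R6, 2: R6=7+2=9
CMP R6, 15  (cmp 9,15)
JNZ L1: taken
after SUB R5, R3: R5=23-62=-39
after LOAD R5, [R0]: R5=M[216]=0
after ADD R3, R5: R3=62+0=62
after ADD R0, 4: R0=216+4=220
after ADD R6, 2: R6=9+2=11
CMP R6, 15  (cmp 11,15)
JNZ L1: taken
after SUB R5, R3: R5=0-62=-62
after LOAD R5, [R0]: R5=M[220]=1
after ADD R3, R5: R3=62+1=63
after ADD R0, 4: R0=220+4=224
after ADD R6, 2: R6=11+2=13
CMP R6, 15  (cmp 13,15)
JNZ L1: taken
after SUB R5, R3: R5=1-63=-62
after LOAD R5, [R0]: R5=M[224]=20
after ADD R3, R5: R3=63+20=83
after ADD R0, 4: R0=224+4=228
after ADD R6, 2: R6=13+2=15
CMP R6, 15  (cmp 15,15)
JNZ L1: not taken
STORE R5, [216] → M[216]=20
halt.
Total executed instructions: 55.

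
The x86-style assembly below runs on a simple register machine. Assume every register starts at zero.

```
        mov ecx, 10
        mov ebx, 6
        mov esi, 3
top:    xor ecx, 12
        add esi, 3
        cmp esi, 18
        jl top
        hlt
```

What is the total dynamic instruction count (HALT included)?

ecx=10
ebx=6
esi=3
ecx=10^12=6
esi=3+3=6
cmp esi, 18  (cmp 6,18)
jl top: taken
ecx=6^12=10
esi=6+3=9
cmp esi, 18  (cmp 9,18)
jl top: taken
ecx=10^12=6
esi=9+3=12
cmp esi, 18  (cmp 12,18)
jl top: taken
ecx=6^12=10
esi=12+3=15
cmp esi, 18  (cmp 15,18)
jl top: taken
ecx=10^12=6
esi=15+3=18
cmp esi, 18  (cmp 18,18)
jl top: not taken
halt.
Total executed instructions: 24.

24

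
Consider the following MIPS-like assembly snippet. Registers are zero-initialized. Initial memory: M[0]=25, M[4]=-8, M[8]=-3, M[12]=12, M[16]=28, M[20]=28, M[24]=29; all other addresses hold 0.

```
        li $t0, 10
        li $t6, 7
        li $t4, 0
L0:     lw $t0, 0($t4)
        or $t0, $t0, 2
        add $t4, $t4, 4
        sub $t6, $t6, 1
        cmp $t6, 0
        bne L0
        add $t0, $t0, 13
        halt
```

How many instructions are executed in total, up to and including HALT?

47

$t0=10
$t6=7
$t4=0
$t0=M[0]=25
$t0=25|2=27
$t4=0+4=4
$t6=7-1=6
cmp $t6, 0  (cmp 6,0)
bne L0: taken
$t0=M[4]=-8
$t0=(-8)|2=-6
$t4=4+4=8
$t6=6-1=5
cmp $t6, 0  (cmp 5,0)
bne L0: taken
$t0=M[8]=-3
$t0=(-3)|2=-1
$t4=8+4=12
$t6=5-1=4
cmp $t6, 0  (cmp 4,0)
bne L0: taken
$t0=M[12]=12
$t0=12|2=14
$t4=12+4=16
$t6=4-1=3
cmp $t6, 0  (cmp 3,0)
bne L0: taken
$t0=M[16]=28
$t0=28|2=30
$t4=16+4=20
$t6=3-1=2
cmp $t6, 0  (cmp 2,0)
bne L0: taken
$t0=M[20]=28
$t0=28|2=30
$t4=20+4=24
$t6=2-1=1
cmp $t6, 0  (cmp 1,0)
bne L0: taken
$t0=M[24]=29
$t0=29|2=31
$t4=24+4=28
$t6=1-1=0
cmp $t6, 0  (cmp 0,0)
bne L0: not taken
$t0=31+13=44
halt.
Total executed instructions: 47.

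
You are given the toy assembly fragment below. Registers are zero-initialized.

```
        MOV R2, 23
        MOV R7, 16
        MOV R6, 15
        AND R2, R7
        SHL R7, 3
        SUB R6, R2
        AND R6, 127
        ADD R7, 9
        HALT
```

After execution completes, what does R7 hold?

137

after MOV R2, 23: R2=23
after MOV R7, 16: R7=16
after MOV R6, 15: R6=15
after AND R2, R7: R2=23&16=16
after SHL R7, 3: R7=16<<3=128
after SUB R6, R2: R6=15-16=-1
after AND R6, 127: R6=(-1)&127=127
after ADD R7, 9: R7=128+9=137
halt.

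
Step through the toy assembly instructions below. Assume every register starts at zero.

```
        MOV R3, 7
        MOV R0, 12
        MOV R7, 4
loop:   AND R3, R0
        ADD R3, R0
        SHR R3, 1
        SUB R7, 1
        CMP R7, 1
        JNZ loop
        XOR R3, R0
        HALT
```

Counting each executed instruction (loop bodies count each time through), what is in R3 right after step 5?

16

R3=7
R0=12
R7=4
R3=7&12=4
R3=4+12=16
After step 5: R3 = 16.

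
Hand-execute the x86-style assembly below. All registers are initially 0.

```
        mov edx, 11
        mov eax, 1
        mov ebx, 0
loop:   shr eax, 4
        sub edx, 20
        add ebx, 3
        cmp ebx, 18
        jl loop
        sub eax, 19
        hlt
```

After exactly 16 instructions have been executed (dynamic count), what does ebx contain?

9

after mov edx, 11: edx=11
after mov eax, 1: eax=1
after mov ebx, 0: ebx=0
after shr eax, 4: eax=1>>4=0
after sub edx, 20: edx=11-20=-9
after add ebx, 3: ebx=0+3=3
cmp ebx, 18  (cmp 3,18)
jl loop: taken
after shr eax, 4: eax=0>>4=0
after sub edx, 20: edx=(-9)-20=-29
after add ebx, 3: ebx=3+3=6
cmp ebx, 18  (cmp 6,18)
jl loop: taken
after shr eax, 4: eax=0>>4=0
after sub edx, 20: edx=(-29)-20=-49
after add ebx, 3: ebx=6+3=9
After step 16: ebx = 9.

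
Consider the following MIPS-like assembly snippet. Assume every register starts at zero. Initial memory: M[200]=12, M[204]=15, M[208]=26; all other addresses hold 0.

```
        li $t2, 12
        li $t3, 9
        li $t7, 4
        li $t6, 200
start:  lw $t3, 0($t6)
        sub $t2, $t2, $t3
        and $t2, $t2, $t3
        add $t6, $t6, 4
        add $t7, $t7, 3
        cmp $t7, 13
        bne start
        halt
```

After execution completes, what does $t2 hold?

li $t2, 12 → $t2=12
li $t3, 9 → $t3=9
li $t7, 4 → $t7=4
li $t6, 200 → $t6=200
lw $t3, 0($t6) → $t3=M[200]=12
sub $t2, $t2, $t3 → $t2=12-12=0
and $t2, $t2, $t3 → $t2=0&12=0
add $t6, $t6, 4 → $t6=200+4=204
add $t7, $t7, 3 → $t7=4+3=7
cmp $t7, 13  (cmp 7,13)
bne start: taken
lw $t3, 0($t6) → $t3=M[204]=15
sub $t2, $t2, $t3 → $t2=0-15=-15
and $t2, $t2, $t3 → $t2=(-15)&15=1
add $t6, $t6, 4 → $t6=204+4=208
add $t7, $t7, 3 → $t7=7+3=10
cmp $t7, 13  (cmp 10,13)
bne start: taken
lw $t3, 0($t6) → $t3=M[208]=26
sub $t2, $t2, $t3 → $t2=1-26=-25
and $t2, $t2, $t3 → $t2=(-25)&26=2
add $t6, $t6, 4 → $t6=208+4=212
add $t7, $t7, 3 → $t7=10+3=13
cmp $t7, 13  (cmp 13,13)
bne start: not taken
halt.

2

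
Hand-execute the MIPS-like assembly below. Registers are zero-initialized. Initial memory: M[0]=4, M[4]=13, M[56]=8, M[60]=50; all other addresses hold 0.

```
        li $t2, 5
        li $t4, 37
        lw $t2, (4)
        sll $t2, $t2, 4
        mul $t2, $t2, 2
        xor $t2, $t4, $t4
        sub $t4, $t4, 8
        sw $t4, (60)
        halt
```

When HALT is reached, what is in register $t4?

29

li $t2, 5 → $t2=5
li $t4, 37 → $t4=37
lw $t2, (4) → $t2=M[4]=13
sll $t2, $t2, 4 → $t2=13<<4=208
mul $t2, $t2, 2 → $t2=208*2=416
xor $t2, $t4, $t4 → $t2=37^37=0
sub $t4, $t4, 8 → $t4=37-8=29
sw $t4, (60) → M[60]=29
halt.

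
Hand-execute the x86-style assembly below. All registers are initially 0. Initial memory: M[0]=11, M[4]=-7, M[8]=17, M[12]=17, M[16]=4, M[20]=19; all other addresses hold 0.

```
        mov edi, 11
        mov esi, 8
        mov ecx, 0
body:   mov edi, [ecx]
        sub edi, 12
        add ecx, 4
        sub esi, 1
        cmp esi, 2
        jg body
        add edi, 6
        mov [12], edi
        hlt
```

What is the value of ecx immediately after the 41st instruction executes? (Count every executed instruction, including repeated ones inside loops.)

24

edi=11
esi=8
ecx=0
edi=M[0]=11
edi=11-12=-1
ecx=0+4=4
esi=8-1=7
cmp esi, 2  (cmp 7,2)
jg body: taken
edi=M[4]=-7
edi=(-7)-12=-19
ecx=4+4=8
esi=7-1=6
cmp esi, 2  (cmp 6,2)
jg body: taken
edi=M[8]=17
edi=17-12=5
ecx=8+4=12
esi=6-1=5
cmp esi, 2  (cmp 5,2)
jg body: taken
edi=M[12]=17
edi=17-12=5
ecx=12+4=16
esi=5-1=4
cmp esi, 2  (cmp 4,2)
jg body: taken
edi=M[16]=4
edi=4-12=-8
ecx=16+4=20
esi=4-1=3
cmp esi, 2  (cmp 3,2)
jg body: taken
edi=M[20]=19
edi=19-12=7
ecx=20+4=24
esi=3-1=2
cmp esi, 2  (cmp 2,2)
jg body: not taken
edi=7+6=13
mov [12], edi → M[12]=13
After step 41: ecx = 24.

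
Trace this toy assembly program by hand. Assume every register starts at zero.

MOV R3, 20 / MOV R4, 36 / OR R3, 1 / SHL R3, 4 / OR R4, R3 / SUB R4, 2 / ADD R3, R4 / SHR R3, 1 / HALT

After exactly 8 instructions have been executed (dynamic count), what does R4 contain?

after MOV R3, 20: R3=20
after MOV R4, 36: R4=36
after OR R3, 1: R3=20|1=21
after SHL R3, 4: R3=21<<4=336
after OR R4, R3: R4=36|336=372
after SUB R4, 2: R4=372-2=370
after ADD R3, R4: R3=336+370=706
after SHR R3, 1: R3=706>>1=353
After step 8: R4 = 370.

370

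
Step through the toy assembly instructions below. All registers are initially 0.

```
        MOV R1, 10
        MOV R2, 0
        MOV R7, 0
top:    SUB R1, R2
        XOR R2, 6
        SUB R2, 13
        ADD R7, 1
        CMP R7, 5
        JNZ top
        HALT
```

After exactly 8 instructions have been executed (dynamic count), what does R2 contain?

R1=10
R2=0
R7=0
R1=10-0=10
R2=0^6=6
R2=6-13=-7
R7=0+1=1
CMP R7, 5  (cmp 1,5)
After step 8: R2 = -7.

-7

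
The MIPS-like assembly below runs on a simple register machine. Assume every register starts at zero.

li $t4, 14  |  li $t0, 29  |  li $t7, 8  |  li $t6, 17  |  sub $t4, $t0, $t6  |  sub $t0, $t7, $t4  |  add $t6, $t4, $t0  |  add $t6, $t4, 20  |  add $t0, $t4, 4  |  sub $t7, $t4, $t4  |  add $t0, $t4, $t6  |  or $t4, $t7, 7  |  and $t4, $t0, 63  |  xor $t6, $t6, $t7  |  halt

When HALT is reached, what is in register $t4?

after li $t4, 14: $t4=14
after li $t0, 29: $t0=29
after li $t7, 8: $t7=8
after li $t6, 17: $t6=17
after sub $t4, $t0, $t6: $t4=29-17=12
after sub $t0, $t7, $t4: $t0=8-12=-4
after add $t6, $t4, $t0: $t6=12+(-4)=8
after add $t6, $t4, 20: $t6=12+20=32
after add $t0, $t4, 4: $t0=12+4=16
after sub $t7, $t4, $t4: $t7=12-12=0
after add $t0, $t4, $t6: $t0=12+32=44
after or $t4, $t7, 7: $t4=0|7=7
after and $t4, $t0, 63: $t4=44&63=44
after xor $t6, $t6, $t7: $t6=32^0=32
halt.

44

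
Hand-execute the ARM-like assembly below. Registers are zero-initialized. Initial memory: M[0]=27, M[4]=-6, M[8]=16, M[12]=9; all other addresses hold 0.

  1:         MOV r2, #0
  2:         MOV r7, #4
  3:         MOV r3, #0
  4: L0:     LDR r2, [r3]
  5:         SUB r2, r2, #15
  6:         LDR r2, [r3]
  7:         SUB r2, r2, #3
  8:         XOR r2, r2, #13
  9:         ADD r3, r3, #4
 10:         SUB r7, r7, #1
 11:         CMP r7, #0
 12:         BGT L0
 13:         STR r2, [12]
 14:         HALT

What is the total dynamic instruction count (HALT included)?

MOV r2, #0 → r2=0
MOV r7, #4 → r7=4
MOV r3, #0 → r3=0
LDR r2, [r3] → r2=M[0]=27
SUB r2, r2, #15 → r2=27-15=12
LDR r2, [r3] → r2=M[0]=27
SUB r2, r2, #3 → r2=27-3=24
XOR r2, r2, #13 → r2=24^13=21
ADD r3, r3, #4 → r3=0+4=4
SUB r7, r7, #1 → r7=4-1=3
CMP r7, #0  (cmp 3,0)
BGT L0: taken
LDR r2, [r3] → r2=M[4]=-6
SUB r2, r2, #15 → r2=(-6)-15=-21
LDR r2, [r3] → r2=M[4]=-6
SUB r2, r2, #3 → r2=(-6)-3=-9
XOR r2, r2, #13 → r2=(-9)^13=-6
ADD r3, r3, #4 → r3=4+4=8
SUB r7, r7, #1 → r7=3-1=2
CMP r7, #0  (cmp 2,0)
BGT L0: taken
LDR r2, [r3] → r2=M[8]=16
SUB r2, r2, #15 → r2=16-15=1
LDR r2, [r3] → r2=M[8]=16
SUB r2, r2, #3 → r2=16-3=13
XOR r2, r2, #13 → r2=13^13=0
ADD r3, r3, #4 → r3=8+4=12
SUB r7, r7, #1 → r7=2-1=1
CMP r7, #0  (cmp 1,0)
BGT L0: taken
LDR r2, [r3] → r2=M[12]=9
SUB r2, r2, #15 → r2=9-15=-6
LDR r2, [r3] → r2=M[12]=9
SUB r2, r2, #3 → r2=9-3=6
XOR r2, r2, #13 → r2=6^13=11
ADD r3, r3, #4 → r3=12+4=16
SUB r7, r7, #1 → r7=1-1=0
CMP r7, #0  (cmp 0,0)
BGT L0: not taken
STR r2, [12] → M[12]=11
halt.
Total executed instructions: 41.

41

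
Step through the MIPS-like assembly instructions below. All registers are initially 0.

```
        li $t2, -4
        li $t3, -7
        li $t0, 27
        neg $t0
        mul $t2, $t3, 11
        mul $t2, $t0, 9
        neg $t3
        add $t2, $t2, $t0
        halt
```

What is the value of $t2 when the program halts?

-270

$t2=-4
$t3=-7
$t0=27
$t0=-(27)=-27
$t2=(-7)*11=-77
$t2=(-27)*9=-243
$t3=-(-7)=7
$t2=(-243)+(-27)=-270
halt.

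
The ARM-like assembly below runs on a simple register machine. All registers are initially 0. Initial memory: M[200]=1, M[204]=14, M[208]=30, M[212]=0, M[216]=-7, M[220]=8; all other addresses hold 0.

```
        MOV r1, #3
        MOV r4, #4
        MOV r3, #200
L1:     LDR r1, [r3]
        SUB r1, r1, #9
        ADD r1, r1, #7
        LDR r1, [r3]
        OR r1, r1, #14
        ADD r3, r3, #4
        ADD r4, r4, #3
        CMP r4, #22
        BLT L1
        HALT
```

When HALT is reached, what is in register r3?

after MOV r1, #3: r1=3
after MOV r4, #4: r4=4
after MOV r3, #200: r3=200
after LDR r1, [r3]: r1=M[200]=1
after SUB r1, r1, #9: r1=1-9=-8
after ADD r1, r1, #7: r1=(-8)+7=-1
after LDR r1, [r3]: r1=M[200]=1
after OR r1, r1, #14: r1=1|14=15
after ADD r3, r3, #4: r3=200+4=204
after ADD r4, r4, #3: r4=4+3=7
CMP r4, #22  (cmp 7,22)
BLT L1: taken
after LDR r1, [r3]: r1=M[204]=14
after SUB r1, r1, #9: r1=14-9=5
after ADD r1, r1, #7: r1=5+7=12
after LDR r1, [r3]: r1=M[204]=14
after OR r1, r1, #14: r1=14|14=14
after ADD r3, r3, #4: r3=204+4=208
after ADD r4, r4, #3: r4=7+3=10
CMP r4, #22  (cmp 10,22)
BLT L1: taken
after LDR r1, [r3]: r1=M[208]=30
after SUB r1, r1, #9: r1=30-9=21
after ADD r1, r1, #7: r1=21+7=28
after LDR r1, [r3]: r1=M[208]=30
after OR r1, r1, #14: r1=30|14=30
after ADD r3, r3, #4: r3=208+4=212
after ADD r4, r4, #3: r4=10+3=13
CMP r4, #22  (cmp 13,22)
BLT L1: taken
after LDR r1, [r3]: r1=M[212]=0
after SUB r1, r1, #9: r1=0-9=-9
after ADD r1, r1, #7: r1=(-9)+7=-2
after LDR r1, [r3]: r1=M[212]=0
after OR r1, r1, #14: r1=0|14=14
after ADD r3, r3, #4: r3=212+4=216
after ADD r4, r4, #3: r4=13+3=16
CMP r4, #22  (cmp 16,22)
BLT L1: taken
after LDR r1, [r3]: r1=M[216]=-7
after SUB r1, r1, #9: r1=(-7)-9=-16
after ADD r1, r1, #7: r1=(-16)+7=-9
after LDR r1, [r3]: r1=M[216]=-7
after OR r1, r1, #14: r1=(-7)|14=-1
after ADD r3, r3, #4: r3=216+4=220
after ADD r4, r4, #3: r4=16+3=19
CMP r4, #22  (cmp 19,22)
BLT L1: taken
after LDR r1, [r3]: r1=M[220]=8
after SUB r1, r1, #9: r1=8-9=-1
after ADD r1, r1, #7: r1=(-1)+7=6
after LDR r1, [r3]: r1=M[220]=8
after OR r1, r1, #14: r1=8|14=14
after ADD r3, r3, #4: r3=220+4=224
after ADD r4, r4, #3: r4=19+3=22
CMP r4, #22  (cmp 22,22)
BLT L1: not taken
halt.

224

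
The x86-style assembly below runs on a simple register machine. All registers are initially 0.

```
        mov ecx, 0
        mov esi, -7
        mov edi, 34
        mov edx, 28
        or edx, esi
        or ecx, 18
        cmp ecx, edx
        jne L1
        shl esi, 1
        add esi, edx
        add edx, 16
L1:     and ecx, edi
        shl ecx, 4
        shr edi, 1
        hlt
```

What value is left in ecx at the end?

32

after mov ecx, 0: ecx=0
after mov esi, -7: esi=-7
after mov edi, 34: edi=34
after mov edx, 28: edx=28
after or edx, esi: edx=28|(-7)=-3
after or ecx, 18: ecx=0|18=18
cmp ecx, edx  (cmp 18,-3)
jne L1: taken
after and ecx, edi: ecx=18&34=2
after shl ecx, 4: ecx=2<<4=32
after shr edi, 1: edi=34>>1=17
halt.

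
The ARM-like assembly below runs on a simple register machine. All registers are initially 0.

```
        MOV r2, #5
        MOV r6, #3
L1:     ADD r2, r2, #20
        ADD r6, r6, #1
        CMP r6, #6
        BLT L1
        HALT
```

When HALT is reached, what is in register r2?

65

after MOV r2, #5: r2=5
after MOV r6, #3: r6=3
after ADD r2, r2, #20: r2=5+20=25
after ADD r6, r6, #1: r6=3+1=4
CMP r6, #6  (cmp 4,6)
BLT L1: taken
after ADD r2, r2, #20: r2=25+20=45
after ADD r6, r6, #1: r6=4+1=5
CMP r6, #6  (cmp 5,6)
BLT L1: taken
after ADD r2, r2, #20: r2=45+20=65
after ADD r6, r6, #1: r6=5+1=6
CMP r6, #6  (cmp 6,6)
BLT L1: not taken
halt.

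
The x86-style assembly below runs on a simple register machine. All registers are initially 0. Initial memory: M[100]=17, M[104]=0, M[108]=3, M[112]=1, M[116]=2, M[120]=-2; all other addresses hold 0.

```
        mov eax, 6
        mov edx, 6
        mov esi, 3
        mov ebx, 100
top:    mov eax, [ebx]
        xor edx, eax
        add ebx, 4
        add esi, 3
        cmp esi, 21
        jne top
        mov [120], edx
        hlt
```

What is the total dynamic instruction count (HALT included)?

42

eax=6
edx=6
esi=3
ebx=100
eax=M[100]=17
edx=6^17=23
ebx=100+4=104
esi=3+3=6
cmp esi, 21  (cmp 6,21)
jne top: taken
eax=M[104]=0
edx=23^0=23
ebx=104+4=108
esi=6+3=9
cmp esi, 21  (cmp 9,21)
jne top: taken
eax=M[108]=3
edx=23^3=20
ebx=108+4=112
esi=9+3=12
cmp esi, 21  (cmp 12,21)
jne top: taken
eax=M[112]=1
edx=20^1=21
ebx=112+4=116
esi=12+3=15
cmp esi, 21  (cmp 15,21)
jne top: taken
eax=M[116]=2
edx=21^2=23
ebx=116+4=120
esi=15+3=18
cmp esi, 21  (cmp 18,21)
jne top: taken
eax=M[120]=-2
edx=23^(-2)=-23
ebx=120+4=124
esi=18+3=21
cmp esi, 21  (cmp 21,21)
jne top: not taken
mov [120], edx → M[120]=-23
halt.
Total executed instructions: 42.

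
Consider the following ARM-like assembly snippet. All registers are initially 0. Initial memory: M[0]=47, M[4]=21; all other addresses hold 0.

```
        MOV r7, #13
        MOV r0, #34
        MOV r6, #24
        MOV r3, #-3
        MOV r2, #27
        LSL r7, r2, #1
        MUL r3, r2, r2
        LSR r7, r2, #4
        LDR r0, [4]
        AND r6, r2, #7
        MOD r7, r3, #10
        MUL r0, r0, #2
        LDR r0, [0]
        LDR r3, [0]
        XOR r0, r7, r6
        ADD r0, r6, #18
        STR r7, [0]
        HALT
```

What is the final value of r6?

3

MOV r7, #13 → r7=13
MOV r0, #34 → r0=34
MOV r6, #24 → r6=24
MOV r3, #-3 → r3=-3
MOV r2, #27 → r2=27
LSL r7, r2, #1 → r7=27<<1=54
MUL r3, r2, r2 → r3=27*27=729
LSR r7, r2, #4 → r7=27>>4=1
LDR r0, [4] → r0=M[4]=21
AND r6, r2, #7 → r6=27&7=3
MOD r7, r3, #10 → r7=729%10=9
MUL r0, r0, #2 → r0=21*2=42
LDR r0, [0] → r0=M[0]=47
LDR r3, [0] → r3=M[0]=47
XOR r0, r7, r6 → r0=9^3=10
ADD r0, r6, #18 → r0=3+18=21
STR r7, [0] → M[0]=9
halt.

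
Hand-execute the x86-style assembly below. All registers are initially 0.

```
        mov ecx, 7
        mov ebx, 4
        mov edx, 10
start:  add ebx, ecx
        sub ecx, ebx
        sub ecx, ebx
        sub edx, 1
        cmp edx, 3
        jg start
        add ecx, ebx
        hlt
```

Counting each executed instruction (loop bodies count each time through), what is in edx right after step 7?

9

ecx=7
ebx=4
edx=10
ebx=4+7=11
ecx=7-11=-4
ecx=(-4)-11=-15
edx=10-1=9
After step 7: edx = 9.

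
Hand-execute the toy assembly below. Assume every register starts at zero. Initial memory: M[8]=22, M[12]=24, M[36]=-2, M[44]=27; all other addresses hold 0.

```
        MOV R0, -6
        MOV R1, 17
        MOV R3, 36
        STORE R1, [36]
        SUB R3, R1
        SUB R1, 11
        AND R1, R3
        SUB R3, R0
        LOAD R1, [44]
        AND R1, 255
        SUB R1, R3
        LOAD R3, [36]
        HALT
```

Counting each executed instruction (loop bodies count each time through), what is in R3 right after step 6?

19

R0=-6
R1=17
R3=36
STORE R1, [36] → M[36]=17
R3=36-17=19
R1=17-11=6
After step 6: R3 = 19.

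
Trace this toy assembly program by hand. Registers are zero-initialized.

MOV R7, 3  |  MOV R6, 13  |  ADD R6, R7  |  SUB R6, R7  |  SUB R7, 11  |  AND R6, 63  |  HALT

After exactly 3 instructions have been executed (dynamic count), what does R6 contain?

16

R7=3
R6=13
R6=13+3=16
After step 3: R6 = 16.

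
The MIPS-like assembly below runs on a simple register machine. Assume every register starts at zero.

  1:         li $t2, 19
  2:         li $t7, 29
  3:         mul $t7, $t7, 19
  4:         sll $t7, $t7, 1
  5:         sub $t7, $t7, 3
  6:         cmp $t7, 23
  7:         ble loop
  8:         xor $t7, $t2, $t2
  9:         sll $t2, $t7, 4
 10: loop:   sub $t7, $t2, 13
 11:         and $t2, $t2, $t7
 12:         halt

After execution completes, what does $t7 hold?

-13

$t2=19
$t7=29
$t7=29*19=551
$t7=551<<1=1102
$t7=1102-3=1099
cmp $t7, 23  (cmp 1099,23)
ble loop: not taken
$t7=19^19=0
$t2=0<<4=0
$t7=0-13=-13
$t2=0&(-13)=0
halt.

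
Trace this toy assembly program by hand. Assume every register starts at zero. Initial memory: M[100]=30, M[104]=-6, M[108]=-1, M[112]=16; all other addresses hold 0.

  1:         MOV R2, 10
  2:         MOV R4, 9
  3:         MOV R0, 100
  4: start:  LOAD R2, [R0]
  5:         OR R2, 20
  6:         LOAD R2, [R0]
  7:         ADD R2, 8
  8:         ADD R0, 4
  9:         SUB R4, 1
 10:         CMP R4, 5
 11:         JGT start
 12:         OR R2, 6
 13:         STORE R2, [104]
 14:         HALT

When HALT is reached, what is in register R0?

R2=10
R4=9
R0=100
R2=M[100]=30
R2=30|20=30
R2=M[100]=30
R2=30+8=38
R0=100+4=104
R4=9-1=8
CMP R4, 5  (cmp 8,5)
JGT start: taken
R2=M[104]=-6
R2=(-6)|20=-2
R2=M[104]=-6
R2=(-6)+8=2
R0=104+4=108
R4=8-1=7
CMP R4, 5  (cmp 7,5)
JGT start: taken
R2=M[108]=-1
R2=(-1)|20=-1
R2=M[108]=-1
R2=(-1)+8=7
R0=108+4=112
R4=7-1=6
CMP R4, 5  (cmp 6,5)
JGT start: taken
R2=M[112]=16
R2=16|20=20
R2=M[112]=16
R2=16+8=24
R0=112+4=116
R4=6-1=5
CMP R4, 5  (cmp 5,5)
JGT start: not taken
R2=24|6=30
STORE R2, [104] → M[104]=30
halt.

116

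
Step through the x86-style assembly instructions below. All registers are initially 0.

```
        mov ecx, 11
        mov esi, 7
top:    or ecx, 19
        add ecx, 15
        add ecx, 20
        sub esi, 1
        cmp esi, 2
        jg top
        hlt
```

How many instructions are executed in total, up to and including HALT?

33

ecx=11
esi=7
ecx=11|19=27
ecx=27+15=42
ecx=42+20=62
esi=7-1=6
cmp esi, 2  (cmp 6,2)
jg top: taken
ecx=62|19=63
ecx=63+15=78
ecx=78+20=98
esi=6-1=5
cmp esi, 2  (cmp 5,2)
jg top: taken
ecx=98|19=115
ecx=115+15=130
ecx=130+20=150
esi=5-1=4
cmp esi, 2  (cmp 4,2)
jg top: taken
ecx=150|19=151
ecx=151+15=166
ecx=166+20=186
esi=4-1=3
cmp esi, 2  (cmp 3,2)
jg top: taken
ecx=186|19=187
ecx=187+15=202
ecx=202+20=222
esi=3-1=2
cmp esi, 2  (cmp 2,2)
jg top: not taken
halt.
Total executed instructions: 33.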